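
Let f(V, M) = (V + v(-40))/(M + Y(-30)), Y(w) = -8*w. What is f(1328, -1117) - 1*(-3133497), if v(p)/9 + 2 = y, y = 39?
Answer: 2748075208/877 ≈ 3.1335e+6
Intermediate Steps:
v(p) = 333 (v(p) = -18 + 9*39 = -18 + 351 = 333)
f(V, M) = (333 + V)/(240 + M) (f(V, M) = (V + 333)/(M - 8*(-30)) = (333 + V)/(M + 240) = (333 + V)/(240 + M))
f(1328, -1117) - 1*(-3133497) = (333 + 1328)/(240 - 1117) - 1*(-3133497) = 1661/(-877) + 3133497 = -1/877*1661 + 3133497 = -1661/877 + 3133497 = 2748075208/877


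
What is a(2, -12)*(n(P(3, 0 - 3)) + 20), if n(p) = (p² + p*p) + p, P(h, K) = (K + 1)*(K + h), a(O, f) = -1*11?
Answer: -220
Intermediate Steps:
a(O, f) = -11
P(h, K) = (1 + K)*(K + h)
n(p) = p + 2*p² (n(p) = (p² + p²) + p = 2*p² + p = p + 2*p²)
a(2, -12)*(n(P(3, 0 - 3)) + 20) = -11*(((0 - 3) + 3 + (0 - 3)² + (0 - 3)*3)*(1 + 2*((0 - 3) + 3 + (0 - 3)² + (0 - 3)*3)) + 20) = -11*((-3 + 3 + (-3)² - 3*3)*(1 + 2*(-3 + 3 + (-3)² - 3*3)) + 20) = -11*((-3 + 3 + 9 - 9)*(1 + 2*(-3 + 3 + 9 - 9)) + 20) = -11*(0*(1 + 2*0) + 20) = -11*(0*(1 + 0) + 20) = -11*(0*1 + 20) = -11*(0 + 20) = -11*20 = -220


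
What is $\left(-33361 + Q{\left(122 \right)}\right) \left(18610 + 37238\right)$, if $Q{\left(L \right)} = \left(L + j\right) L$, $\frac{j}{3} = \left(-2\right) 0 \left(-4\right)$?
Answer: $-1031903496$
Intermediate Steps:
$j = 0$ ($j = 3 \left(-2\right) 0 \left(-4\right) = 3 \cdot 0 \left(-4\right) = 3 \cdot 0 = 0$)
$Q{\left(L \right)} = L^{2}$ ($Q{\left(L \right)} = \left(L + 0\right) L = L L = L^{2}$)
$\left(-33361 + Q{\left(122 \right)}\right) \left(18610 + 37238\right) = \left(-33361 + 122^{2}\right) \left(18610 + 37238\right) = \left(-33361 + 14884\right) 55848 = \left(-18477\right) 55848 = -1031903496$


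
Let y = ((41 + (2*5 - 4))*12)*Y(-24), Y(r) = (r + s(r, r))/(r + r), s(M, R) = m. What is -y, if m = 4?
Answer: -235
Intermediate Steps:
s(M, R) = 4
Y(r) = (4 + r)/(2*r) (Y(r) = (r + 4)/(r + r) = (4 + r)/((2*r)) = (4 + r)*(1/(2*r)) = (4 + r)/(2*r))
y = 235 (y = ((41 + (2*5 - 4))*12)*((½)*(4 - 24)/(-24)) = ((41 + (10 - 4))*12)*((½)*(-1/24)*(-20)) = ((41 + 6)*12)*(5/12) = (47*12)*(5/12) = 564*(5/12) = 235)
-y = -1*235 = -235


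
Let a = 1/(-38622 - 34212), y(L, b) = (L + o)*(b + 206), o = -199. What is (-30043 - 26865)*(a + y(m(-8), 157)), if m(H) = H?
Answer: 155723608756130/36417 ≈ 4.2761e+9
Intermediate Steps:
y(L, b) = (-199 + L)*(206 + b) (y(L, b) = (L - 199)*(b + 206) = (-199 + L)*(206 + b))
a = -1/72834 (a = 1/(-72834) = -1/72834 ≈ -1.3730e-5)
(-30043 - 26865)*(a + y(m(-8), 157)) = (-30043 - 26865)*(-1/72834 + (-40994 - 199*157 + 206*(-8) - 8*157)) = -56908*(-1/72834 + (-40994 - 31243 - 1648 - 1256)) = -56908*(-1/72834 - 75141) = -56908*(-5472819595/72834) = 155723608756130/36417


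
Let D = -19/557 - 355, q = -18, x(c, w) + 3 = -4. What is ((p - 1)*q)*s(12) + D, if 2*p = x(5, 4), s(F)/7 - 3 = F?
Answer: 4539531/557 ≈ 8150.0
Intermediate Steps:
x(c, w) = -7 (x(c, w) = -3 - 4 = -7)
s(F) = 21 + 7*F
D = -197754/557 (D = -19*1/557 - 355 = -19/557 - 355 = -197754/557 ≈ -355.03)
p = -7/2 (p = (1/2)*(-7) = -7/2 ≈ -3.5000)
((p - 1)*q)*s(12) + D = ((-7/2 - 1)*(-18))*(21 + 7*12) - 197754/557 = (-9/2*(-18))*(21 + 84) - 197754/557 = 81*105 - 197754/557 = 8505 - 197754/557 = 4539531/557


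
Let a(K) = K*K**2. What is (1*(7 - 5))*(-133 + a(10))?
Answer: 1734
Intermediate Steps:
a(K) = K**3
(1*(7 - 5))*(-133 + a(10)) = (1*(7 - 5))*(-133 + 10**3) = (1*2)*(-133 + 1000) = 2*867 = 1734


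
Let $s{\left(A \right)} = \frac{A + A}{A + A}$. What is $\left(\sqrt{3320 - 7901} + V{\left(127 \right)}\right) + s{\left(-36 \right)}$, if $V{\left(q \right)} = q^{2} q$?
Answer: $2048384 + 3 i \sqrt{509} \approx 2.0484 \cdot 10^{6} + 67.683 i$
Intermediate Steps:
$s{\left(A \right)} = 1$ ($s{\left(A \right)} = \frac{2 A}{2 A} = 2 A \frac{1}{2 A} = 1$)
$V{\left(q \right)} = q^{3}$
$\left(\sqrt{3320 - 7901} + V{\left(127 \right)}\right) + s{\left(-36 \right)} = \left(\sqrt{3320 - 7901} + 127^{3}\right) + 1 = \left(\sqrt{-4581} + 2048383\right) + 1 = \left(3 i \sqrt{509} + 2048383\right) + 1 = \left(2048383 + 3 i \sqrt{509}\right) + 1 = 2048384 + 3 i \sqrt{509}$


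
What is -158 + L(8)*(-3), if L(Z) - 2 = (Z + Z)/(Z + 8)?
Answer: -167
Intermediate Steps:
L(Z) = 2 + 2*Z/(8 + Z) (L(Z) = 2 + (Z + Z)/(Z + 8) = 2 + (2*Z)/(8 + Z) = 2 + 2*Z/(8 + Z))
-158 + L(8)*(-3) = -158 + (4*(4 + 8)/(8 + 8))*(-3) = -158 + (4*12/16)*(-3) = -158 + (4*(1/16)*12)*(-3) = -158 + 3*(-3) = -158 - 9 = -167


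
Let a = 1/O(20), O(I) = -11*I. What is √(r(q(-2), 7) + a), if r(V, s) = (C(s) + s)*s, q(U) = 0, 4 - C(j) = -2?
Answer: √1101045/110 ≈ 9.5392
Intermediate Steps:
C(j) = 6 (C(j) = 4 - 1*(-2) = 4 + 2 = 6)
a = -1/220 (a = 1/(-11*20) = 1/(-220) = -1/220 ≈ -0.0045455)
r(V, s) = s*(6 + s) (r(V, s) = (6 + s)*s = s*(6 + s))
√(r(q(-2), 7) + a) = √(7*(6 + 7) - 1/220) = √(7*13 - 1/220) = √(91 - 1/220) = √(20019/220) = √1101045/110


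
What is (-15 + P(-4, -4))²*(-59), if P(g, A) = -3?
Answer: -19116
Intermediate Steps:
(-15 + P(-4, -4))²*(-59) = (-15 - 3)²*(-59) = (-18)²*(-59) = 324*(-59) = -19116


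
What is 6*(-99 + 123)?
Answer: 144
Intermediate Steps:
6*(-99 + 123) = 6*24 = 144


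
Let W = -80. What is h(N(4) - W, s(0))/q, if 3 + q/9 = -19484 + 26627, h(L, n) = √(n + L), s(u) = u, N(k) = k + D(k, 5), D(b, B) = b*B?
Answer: √26/32130 ≈ 0.00015870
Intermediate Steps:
D(b, B) = B*b
N(k) = 6*k (N(k) = k + 5*k = 6*k)
h(L, n) = √(L + n)
q = 64260 (q = -27 + 9*(-19484 + 26627) = -27 + 9*7143 = -27 + 64287 = 64260)
h(N(4) - W, s(0))/q = √((6*4 - 1*(-80)) + 0)/64260 = √((24 + 80) + 0)*(1/64260) = √(104 + 0)*(1/64260) = √104*(1/64260) = (2*√26)*(1/64260) = √26/32130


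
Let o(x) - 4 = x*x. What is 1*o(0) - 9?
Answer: -5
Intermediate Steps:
o(x) = 4 + x² (o(x) = 4 + x*x = 4 + x²)
1*o(0) - 9 = 1*(4 + 0²) - 9 = 1*(4 + 0) - 9 = 1*4 - 9 = 4 - 9 = -5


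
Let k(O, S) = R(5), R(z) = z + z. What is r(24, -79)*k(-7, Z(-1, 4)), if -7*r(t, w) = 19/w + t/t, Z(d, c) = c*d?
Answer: -600/553 ≈ -1.0850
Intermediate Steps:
R(z) = 2*z
k(O, S) = 10 (k(O, S) = 2*5 = 10)
r(t, w) = -⅐ - 19/(7*w) (r(t, w) = -(19/w + t/t)/7 = -(19/w + 1)/7 = -(1 + 19/w)/7 = -⅐ - 19/(7*w))
r(24, -79)*k(-7, Z(-1, 4)) = ((⅐)*(-19 - 1*(-79))/(-79))*10 = ((⅐)*(-1/79)*(-19 + 79))*10 = ((⅐)*(-1/79)*60)*10 = -60/553*10 = -600/553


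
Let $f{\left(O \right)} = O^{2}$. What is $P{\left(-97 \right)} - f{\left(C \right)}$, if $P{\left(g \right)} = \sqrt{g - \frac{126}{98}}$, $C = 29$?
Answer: $-841 + \frac{4 i \sqrt{301}}{7} \approx -841.0 + 9.9139 i$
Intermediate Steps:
$P{\left(g \right)} = \sqrt{- \frac{9}{7} + g}$ ($P{\left(g \right)} = \sqrt{g - \frac{9}{7}} = \sqrt{- \frac{9}{7} + g}$)
$P{\left(-97 \right)} - f{\left(C \right)} = \frac{\sqrt{-63 + 49 \left(-97\right)}}{7} - 29^{2} = \frac{\sqrt{-63 - 4753}}{7} - 841 = \frac{\sqrt{-4816}}{7} - 841 = \frac{4 i \sqrt{301}}{7} - 841 = -841 + \frac{4 i \sqrt{301}}{7}$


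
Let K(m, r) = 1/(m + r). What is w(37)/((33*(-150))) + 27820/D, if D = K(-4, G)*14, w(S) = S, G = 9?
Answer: 344272241/34650 ≈ 9935.7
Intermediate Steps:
D = 14/5 (D = 14/(-4 + 9) = 14/5 ≈ 2.8000)
w(37)/((33*(-150))) + 27820/D = 37/((33*(-150))) + 27820/(14/5) = 37/(-4950) + 27820*(5/14) = 37*(-1/4950) + 69550/7 = -37/4950 + 69550/7 = 344272241/34650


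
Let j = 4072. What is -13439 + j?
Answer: -9367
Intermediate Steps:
-13439 + j = -13439 + 4072 = -9367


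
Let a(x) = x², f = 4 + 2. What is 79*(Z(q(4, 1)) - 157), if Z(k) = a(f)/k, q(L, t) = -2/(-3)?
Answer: -8137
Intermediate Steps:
f = 6
q(L, t) = ⅔ (q(L, t) = -2*(-⅓) = ⅔)
Z(k) = 36/k (Z(k) = 6²/k = 36/k)
79*(Z(q(4, 1)) - 157) = 79*(36/(⅔) - 157) = 79*(36*(3/2) - 157) = 79*(54 - 157) = 79*(-103) = -8137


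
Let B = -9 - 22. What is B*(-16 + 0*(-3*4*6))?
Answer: 496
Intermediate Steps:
B = -31
B*(-16 + 0*(-3*4*6)) = -31*(-16 + 0*(-3*4*6)) = -31*(-16 + 0*(-12*6)) = -31*(-16 + 0*(-72)) = -31*(-16 + 0) = -31*(-16) = 496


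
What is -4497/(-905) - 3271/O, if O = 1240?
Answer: 104641/44888 ≈ 2.3312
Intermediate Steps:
-4497/(-905) - 3271/O = -4497/(-905) - 3271/1240 = -4497*(-1/905) - 3271*1/1240 = 4497/905 - 3271/1240 = 104641/44888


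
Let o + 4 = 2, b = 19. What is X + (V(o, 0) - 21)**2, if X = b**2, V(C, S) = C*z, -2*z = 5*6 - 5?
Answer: 377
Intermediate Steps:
o = -2 (o = -4 + 2 = -2)
z = -25/2 (z = -(5*6 - 5)/2 = -(30 - 5)/2 = -1/2*25 = -25/2 ≈ -12.500)
V(C, S) = -25*C/2 (V(C, S) = C*(-25/2) = -25*C/2)
X = 361 (X = 19**2 = 361)
X + (V(o, 0) - 21)**2 = 361 + (-25/2*(-2) - 21)**2 = 361 + (25 - 21)**2 = 361 + 4**2 = 361 + 16 = 377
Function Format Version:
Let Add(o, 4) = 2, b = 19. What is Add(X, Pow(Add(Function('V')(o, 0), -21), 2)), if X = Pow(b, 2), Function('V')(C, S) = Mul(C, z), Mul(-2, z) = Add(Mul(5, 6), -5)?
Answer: 377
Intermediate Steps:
o = -2 (o = Add(-4, 2) = -2)
z = Rational(-25, 2) (z = Mul(Rational(-1, 2), Add(Mul(5, 6), -5)) = Mul(Rational(-1, 2), Add(30, -5)) = Mul(Rational(-1, 2), 25) = Rational(-25, 2) ≈ -12.500)
Function('V')(C, S) = Mul(Rational(-25, 2), C) (Function('V')(C, S) = Mul(C, Rational(-25, 2)) = Mul(Rational(-25, 2), C))
X = 361 (X = Pow(19, 2) = 361)
Add(X, Pow(Add(Function('V')(o, 0), -21), 2)) = Add(361, Pow(Add(Mul(Rational(-25, 2), -2), -21), 2)) = Add(361, Pow(Add(25, -21), 2)) = Add(361, Pow(4, 2)) = Add(361, 16) = 377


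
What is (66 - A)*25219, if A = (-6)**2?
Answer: 756570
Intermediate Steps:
A = 36
(66 - A)*25219 = (66 - 1*36)*25219 = (66 - 36)*25219 = 30*25219 = 756570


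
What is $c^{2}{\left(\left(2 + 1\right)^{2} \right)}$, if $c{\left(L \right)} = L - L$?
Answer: $0$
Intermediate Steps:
$c{\left(L \right)} = 0$
$c^{2}{\left(\left(2 + 1\right)^{2} \right)} = 0^{2} = 0$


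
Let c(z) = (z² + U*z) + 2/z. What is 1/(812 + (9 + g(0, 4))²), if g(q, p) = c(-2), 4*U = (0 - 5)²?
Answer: 4/3249 ≈ 0.0012311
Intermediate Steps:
U = 25/4 (U = (0 - 5)²/4 = (¼)*(-5)² = (¼)*25 = 25/4 ≈ 6.2500)
c(z) = z² + 2/z + 25*z/4 (c(z) = (z² + 25*z/4) + 2/z = z² + 2/z + 25*z/4)
g(q, p) = -19/2 (g(q, p) = (-2)² + 2/(-2) + (25/4)*(-2) = 4 + 2*(-½) - 25/2 = 4 - 1 - 25/2 = -19/2)
1/(812 + (9 + g(0, 4))²) = 1/(812 + (9 - 19/2)²) = 1/(812 + (-½)²) = 1/(812 + ¼) = 1/(3249/4) = 4/3249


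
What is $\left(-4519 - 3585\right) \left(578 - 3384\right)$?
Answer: $22739824$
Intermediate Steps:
$\left(-4519 - 3585\right) \left(578 - 3384\right) = - 8104 \left(578 - 3384\right) = \left(-8104\right) \left(-2806\right) = 22739824$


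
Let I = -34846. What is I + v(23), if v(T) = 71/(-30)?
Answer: -1045451/30 ≈ -34848.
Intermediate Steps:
v(T) = -71/30 (v(T) = 71*(-1/30) = -71/30)
I + v(23) = -34846 - 71/30 = -1045451/30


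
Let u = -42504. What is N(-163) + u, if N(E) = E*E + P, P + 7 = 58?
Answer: -15884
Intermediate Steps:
P = 51 (P = -7 + 58 = 51)
N(E) = 51 + E**2 (N(E) = E*E + 51 = E**2 + 51 = 51 + E**2)
N(-163) + u = (51 + (-163)**2) - 42504 = (51 + 26569) - 42504 = 26620 - 42504 = -15884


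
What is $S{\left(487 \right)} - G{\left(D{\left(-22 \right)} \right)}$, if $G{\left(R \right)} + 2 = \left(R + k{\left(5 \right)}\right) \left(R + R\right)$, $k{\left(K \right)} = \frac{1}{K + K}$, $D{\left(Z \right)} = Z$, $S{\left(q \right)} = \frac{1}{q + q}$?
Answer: $- \frac{4682987}{4870} \approx -961.6$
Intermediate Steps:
$S{\left(q \right)} = \frac{1}{2 q}$
$k{\left(K \right)} = \frac{1}{2 K}$
$G{\left(R \right)} = -2 + 2 R \left(\frac{1}{10} + R\right)$ ($G{\left(R \right)} = -2 + \left(R + \frac{1}{2 \cdot 5}\right) \left(R + R\right) = -2 + \left(R + \frac{1}{2} \cdot \frac{1}{5}\right) 2 R = -2 + \left(R + \frac{1}{10}\right) 2 R = -2 + \left(\frac{1}{10} + R\right) 2 R = -2 + 2 R \left(\frac{1}{10} + R\right)$)
$S{\left(487 \right)} - G{\left(D{\left(-22 \right)} \right)} = \frac{1}{2 \cdot 487} - \left(-2 + 2 \left(-22\right)^{2} + \frac{1}{5} \left(-22\right)\right) = \frac{1}{2} \cdot \frac{1}{487} - \left(-2 + 2 \cdot 484 - \frac{22}{5}\right) = \frac{1}{974} - \left(-2 + 968 - \frac{22}{5}\right) = \frac{1}{974} - \frac{4808}{5} = - \frac{4682987}{4870}$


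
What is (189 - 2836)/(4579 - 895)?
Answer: -2647/3684 ≈ -0.71851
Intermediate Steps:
(189 - 2836)/(4579 - 895) = -2647/3684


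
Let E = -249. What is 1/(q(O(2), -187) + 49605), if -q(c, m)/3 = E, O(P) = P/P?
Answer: 1/50352 ≈ 1.9860e-5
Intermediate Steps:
O(P) = 1
q(c, m) = 747 (q(c, m) = -3*(-249) = 747)
1/(q(O(2), -187) + 49605) = 1/(747 + 49605) = 1/50352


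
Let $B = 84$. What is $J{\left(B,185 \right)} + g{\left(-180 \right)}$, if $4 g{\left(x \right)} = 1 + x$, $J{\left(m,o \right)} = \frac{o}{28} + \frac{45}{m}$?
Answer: $- \frac{1053}{28} \approx -37.607$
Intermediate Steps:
$J{\left(m,o \right)} = \frac{45}{m} + \frac{o}{28}$ ($J{\left(m,o \right)} = o \frac{1}{28} + \frac{45}{m} = \frac{o}{28} + \frac{45}{m} = \frac{45}{m} + \frac{o}{28}$)
$g{\left(x \right)} = \frac{1}{4} + \frac{x}{4}$ ($g{\left(x \right)} = \frac{1 + x}{4} = \frac{1}{4} + \frac{x}{4}$)
$J{\left(B,185 \right)} + g{\left(-180 \right)} = \left(\frac{45}{84} + \frac{1}{28} \cdot 185\right) + \left(\frac{1}{4} + \frac{1}{4} \left(-180\right)\right) = \left(45 \cdot \frac{1}{84} + \frac{185}{28}\right) + \left(\frac{1}{4} - 45\right) = \left(\frac{15}{28} + \frac{185}{28}\right) - \frac{179}{4} = \frac{50}{7} - \frac{179}{4} = - \frac{1053}{28}$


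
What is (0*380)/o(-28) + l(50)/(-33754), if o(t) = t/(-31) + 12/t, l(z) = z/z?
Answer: -1/33754 ≈ -2.9626e-5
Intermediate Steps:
l(z) = 1
o(t) = 12/t - t/31 (o(t) = t*(-1/31) + 12/t = -t/31 + 12/t = 12/t - t/31)
(0*380)/o(-28) + l(50)/(-33754) = (0*380)/(12/(-28) - 1/31*(-28)) + 1/(-33754) = 0/(12*(-1/28) + 28/31) + 1*(-1/33754) = 0/(-3/7 + 28/31) - 1/33754 = 0/(103/217) - 1/33754 = 0*(217/103) - 1/33754 = 0 - 1/33754 = -1/33754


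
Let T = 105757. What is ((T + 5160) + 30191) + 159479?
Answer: 300587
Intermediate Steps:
((T + 5160) + 30191) + 159479 = ((105757 + 5160) + 30191) + 159479 = (110917 + 30191) + 159479 = 141108 + 159479 = 300587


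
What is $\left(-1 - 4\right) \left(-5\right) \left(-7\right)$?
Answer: $-175$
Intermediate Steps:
$\left(-1 - 4\right) \left(-5\right) \left(-7\right) = \left(-5\right) \left(-5\right) \left(-7\right) = 25 \left(-7\right) = -175$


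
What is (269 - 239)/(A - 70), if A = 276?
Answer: 15/103 ≈ 0.14563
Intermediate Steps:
(269 - 239)/(A - 70) = (269 - 239)/(276 - 70) = 30/206 = 30*(1/206) = 15/103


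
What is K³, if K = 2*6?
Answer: 1728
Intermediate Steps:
K = 12
K³ = 12³ = 1728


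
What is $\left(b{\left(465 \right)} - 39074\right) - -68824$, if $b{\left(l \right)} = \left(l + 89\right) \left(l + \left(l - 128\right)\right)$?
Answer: $474058$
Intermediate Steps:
$b{\left(l \right)} = \left(-128 + 2 l\right) \left(89 + l\right)$ ($b{\left(l \right)} = \left(89 + l\right) \left(l + \left(l - 128\right)\right) = \left(89 + l\right) \left(l + \left(-128 + l\right)\right) = \left(89 + l\right) \left(-128 + 2 l\right) = \left(-128 + 2 l\right) \left(89 + l\right)$)
$\left(b{\left(465 \right)} - 39074\right) - -68824 = \left(\left(-11392 + 2 \cdot 465^{2} + 50 \cdot 465\right) - 39074\right) - -68824 = \left(\left(-11392 + 2 \cdot 216225 + 23250\right) - 39074\right) + 68824 = \left(\left(-11392 + 432450 + 23250\right) - 39074\right) + 68824 = \left(444308 - 39074\right) + 68824 = 405234 + 68824 = 474058$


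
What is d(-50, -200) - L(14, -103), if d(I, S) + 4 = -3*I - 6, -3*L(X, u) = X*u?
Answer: -1022/3 ≈ -340.67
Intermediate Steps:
L(X, u) = -X*u/3
d(I, S) = -10 - 3*I (d(I, S) = -4 + (-3*I - 6) = -4 + (-6 - 3*I) = -10 - 3*I)
d(-50, -200) - L(14, -103) = (-10 - 3*(-50)) - (-1)*14*(-103)/3 = (-10 + 150) - 1*1442/3 = 140 - 1442/3 = -1022/3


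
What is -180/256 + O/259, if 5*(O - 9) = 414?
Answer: -28899/82880 ≈ -0.34868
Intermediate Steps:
O = 459/5 (O = 9 + (⅕)*414 = 9 + 414/5 = 459/5 ≈ 91.800)
-180/256 + O/259 = -180/256 + (459/5)/259 = -180*1/256 + (459/5)*(1/259) = -45/64 + 459/1295 = -28899/82880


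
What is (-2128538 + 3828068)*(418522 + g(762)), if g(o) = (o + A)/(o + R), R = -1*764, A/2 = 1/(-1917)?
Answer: 454100988579980/639 ≈ 7.1064e+11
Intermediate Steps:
A = -2/1917 (A = 2/(-1917) = 2*(-1/1917) = -2/1917 ≈ -0.0010433)
R = -764
g(o) = (-2/1917 + o)/(-764 + o) (g(o) = (o - 2/1917)/(o - 764) = (-2/1917 + o)/(-764 + o))
(-2128538 + 3828068)*(418522 + g(762)) = (-2128538 + 3828068)*(418522 + (-2/1917 + 762)/(-764 + 762)) = 1699530*(418522 + (1460752/1917)/(-2)) = 1699530*(418522 - ½*1460752/1917) = 1699530*(418522 - 730376/1917) = 1699530*(801576298/1917) = 454100988579980/639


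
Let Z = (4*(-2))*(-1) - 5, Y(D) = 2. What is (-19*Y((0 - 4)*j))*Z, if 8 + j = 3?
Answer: -114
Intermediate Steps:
j = -5 (j = -8 + 3 = -5)
Z = 3 (Z = -8*(-1) - 5 = 8 - 5 = 3)
(-19*Y((0 - 4)*j))*Z = -19*2*3 = -38*3 = -114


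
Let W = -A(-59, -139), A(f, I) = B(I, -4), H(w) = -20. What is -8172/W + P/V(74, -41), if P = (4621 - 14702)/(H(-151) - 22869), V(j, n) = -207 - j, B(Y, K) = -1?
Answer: -52560753229/6431809 ≈ -8172.0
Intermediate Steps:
A(f, I) = -1
P = 10081/22889 (P = (4621 - 14702)/(-20 - 22869) = -10081/(-22889) = -10081*(-1/22889) = 10081/22889 ≈ 0.44043)
W = 1 (W = -1*(-1) = 1)
-8172/W + P/V(74, -41) = -8172/1 + 10081/(22889*(-207 - 1*74)) = -8172*1 + 10081/(22889*(-207 - 74)) = -8172 + (10081/22889)/(-281) = -8172 + (10081/22889)*(-1/281) = -8172 - 10081/6431809 = -52560753229/6431809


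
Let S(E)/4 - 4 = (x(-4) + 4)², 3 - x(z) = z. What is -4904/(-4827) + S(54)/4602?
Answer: 4163618/3702309 ≈ 1.1246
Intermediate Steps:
x(z) = 3 - z
S(E) = 500 (S(E) = 16 + 4*((3 - 1*(-4)) + 4)² = 16 + 4*((3 + 4) + 4)² = 16 + 4*(7 + 4)² = 16 + 4*11² = 16 + 4*121 = 16 + 484 = 500)
-4904/(-4827) + S(54)/4602 = -4904/(-4827) + 500/4602 = -4904*(-1/4827) + 500*(1/4602) = 4904/4827 + 250/2301 = 4163618/3702309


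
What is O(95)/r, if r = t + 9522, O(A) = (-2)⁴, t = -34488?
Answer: -8/12483 ≈ -0.00064087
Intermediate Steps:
O(A) = 16
r = -24966 (r = -34488 + 9522 = -24966)
O(95)/r = 16/(-24966) = 16*(-1/24966) = -8/12483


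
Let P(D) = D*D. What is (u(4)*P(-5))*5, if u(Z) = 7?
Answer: 875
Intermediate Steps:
P(D) = D**2
(u(4)*P(-5))*5 = (7*(-5)**2)*5 = (7*25)*5 = 175*5 = 875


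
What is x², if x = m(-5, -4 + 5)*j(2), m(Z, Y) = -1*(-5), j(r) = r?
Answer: 100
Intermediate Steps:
m(Z, Y) = 5
x = 10 (x = 5*2 = 10)
x² = 10² = 100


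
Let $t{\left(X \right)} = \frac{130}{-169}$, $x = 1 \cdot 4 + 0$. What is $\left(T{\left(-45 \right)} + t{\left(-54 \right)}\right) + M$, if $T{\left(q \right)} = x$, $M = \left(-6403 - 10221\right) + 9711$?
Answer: $- \frac{89827}{13} \approx -6909.8$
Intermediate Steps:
$x = 4$ ($x = 4 + 0 = 4$)
$M = -6913$ ($M = -16624 + 9711 = -6913$)
$t{\left(X \right)} = - \frac{10}{13}$ ($t{\left(X \right)} = 130 \left(- \frac{1}{169}\right) = - \frac{10}{13}$)
$T{\left(q \right)} = 4$
$\left(T{\left(-45 \right)} + t{\left(-54 \right)}\right) + M = \left(4 - \frac{10}{13}\right) - 6913 = \frac{42}{13} - 6913 = - \frac{89827}{13}$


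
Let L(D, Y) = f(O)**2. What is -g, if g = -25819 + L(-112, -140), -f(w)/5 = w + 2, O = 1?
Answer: 25594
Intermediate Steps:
f(w) = -10 - 5*w (f(w) = -5*(w + 2) = -5*(2 + w) = -10 - 5*w)
L(D, Y) = 225 (L(D, Y) = (-10 - 5*1)**2 = (-10 - 5)**2 = (-15)**2 = 225)
g = -25594 (g = -25819 + 225 = -25594)
-g = -1*(-25594) = 25594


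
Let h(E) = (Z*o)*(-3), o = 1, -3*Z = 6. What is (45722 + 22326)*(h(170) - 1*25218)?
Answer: -1715626176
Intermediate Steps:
Z = -2 (Z = -1/3*6 = -2)
h(E) = 6 (h(E) = -2*1*(-3) = -2*(-3) = 6)
(45722 + 22326)*(h(170) - 1*25218) = (45722 + 22326)*(6 - 1*25218) = 68048*(6 - 25218) = 68048*(-25212) = -1715626176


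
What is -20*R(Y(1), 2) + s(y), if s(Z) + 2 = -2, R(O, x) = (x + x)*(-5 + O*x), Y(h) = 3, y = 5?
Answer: -84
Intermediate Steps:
R(O, x) = 2*x*(-5 + O*x) (R(O, x) = (2*x)*(-5 + O*x) = 2*x*(-5 + O*x))
s(Z) = -4 (s(Z) = -2 - 2 = -4)
-20*R(Y(1), 2) + s(y) = -40*2*(-5 + 3*2) - 4 = -40*2*(-5 + 6) - 4 = -40*2 - 4 = -20*4 - 4 = -80 - 4 = -84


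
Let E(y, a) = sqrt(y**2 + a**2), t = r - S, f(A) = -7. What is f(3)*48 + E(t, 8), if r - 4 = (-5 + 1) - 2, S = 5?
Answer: -336 + sqrt(113) ≈ -325.37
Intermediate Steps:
r = -2 (r = 4 + ((-5 + 1) - 2) = 4 + (-4 - 2) = 4 - 6 = -2)
t = -7 (t = -2 - 1*5 = -2 - 5 = -7)
E(y, a) = sqrt(a**2 + y**2)
f(3)*48 + E(t, 8) = -7*48 + sqrt(8**2 + (-7)**2) = -336 + sqrt(64 + 49) = -336 + sqrt(113)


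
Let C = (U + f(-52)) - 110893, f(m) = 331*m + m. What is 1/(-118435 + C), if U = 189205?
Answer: -1/57387 ≈ -1.7426e-5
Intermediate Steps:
f(m) = 332*m
C = 61048 (C = (189205 + 332*(-52)) - 110893 = (189205 - 17264) - 110893 = 171941 - 110893 = 61048)
1/(-118435 + C) = 1/(-118435 + 61048) = 1/(-57387) = -1/57387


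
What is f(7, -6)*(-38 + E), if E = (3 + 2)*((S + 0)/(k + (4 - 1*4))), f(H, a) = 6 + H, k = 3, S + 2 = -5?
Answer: -1937/3 ≈ -645.67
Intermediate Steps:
S = -7 (S = -2 - 5 = -7)
E = -35/3 (E = (3 + 2)*((-7 + 0)/(3 + (4 - 1*4))) = 5*(-7/(3 + (4 - 4))) = 5*(-7/(3 + 0)) = 5*(-7/3) = -35/3 ≈ -11.667)
f(7, -6)*(-38 + E) = (6 + 7)*(-38 - 35/3) = 13*(-149/3) = -1937/3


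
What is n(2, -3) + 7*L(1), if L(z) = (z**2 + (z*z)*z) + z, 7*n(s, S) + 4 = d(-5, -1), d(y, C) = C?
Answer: 142/7 ≈ 20.286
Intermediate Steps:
n(s, S) = -5/7 (n(s, S) = -4/7 + (1/7)*(-1) = -4/7 - 1/7 = -5/7)
L(z) = z + z**2 + z**3 (L(z) = (z**2 + z**2*z) + z = (z**2 + z**3) + z = z + z**2 + z**3)
n(2, -3) + 7*L(1) = -5/7 + 7*(1*(1 + 1 + 1**2)) = -5/7 + 7*(1*(1 + 1 + 1)) = -5/7 + 7*(1*3) = -5/7 + 7*3 = -5/7 + 21 = 142/7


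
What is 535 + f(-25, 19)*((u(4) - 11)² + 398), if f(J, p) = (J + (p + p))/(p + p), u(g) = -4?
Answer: 28429/38 ≈ 748.13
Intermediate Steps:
f(J, p) = (J + 2*p)/(2*p) (f(J, p) = (J + 2*p)/((2*p)) = (J + 2*p)*(1/(2*p)) = (J + 2*p)/(2*p))
535 + f(-25, 19)*((u(4) - 11)² + 398) = 535 + ((19 + (½)*(-25))/19)*((-4 - 11)² + 398) = 535 + ((19 - 25/2)/19)*((-15)² + 398) = 535 + ((1/19)*(13/2))*(225 + 398) = 535 + (13/38)*623 = 535 + 8099/38 = 28429/38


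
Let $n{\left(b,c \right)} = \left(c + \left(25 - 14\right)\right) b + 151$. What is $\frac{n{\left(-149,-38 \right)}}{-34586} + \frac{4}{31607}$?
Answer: $- \frac{65894637}{546579851} \approx -0.12056$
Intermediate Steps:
$n{\left(b,c \right)} = 151 + b \left(11 + c\right)$ ($n{\left(b,c \right)} = \left(c + 11\right) b + 151 = \left(11 + c\right) b + 151 = b \left(11 + c\right) + 151 = 151 + b \left(11 + c\right)$)
$\frac{n{\left(-149,-38 \right)}}{-34586} + \frac{4}{31607} = \frac{151 + 11 \left(-149\right) - -5662}{-34586} + \frac{4}{31607} = \left(151 - 1639 + 5662\right) \left(- \frac{1}{34586}\right) + 4 \cdot \frac{1}{31607} = 4174 \left(- \frac{1}{34586}\right) + \frac{4}{31607} = - \frac{2087}{17293} + \frac{4}{31607} = - \frac{65894637}{546579851}$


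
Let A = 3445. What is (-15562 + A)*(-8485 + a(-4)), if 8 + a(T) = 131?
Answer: 101322354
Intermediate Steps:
a(T) = 123 (a(T) = -8 + 131 = 123)
(-15562 + A)*(-8485 + a(-4)) = (-15562 + 3445)*(-8485 + 123) = -12117*(-8362) = 101322354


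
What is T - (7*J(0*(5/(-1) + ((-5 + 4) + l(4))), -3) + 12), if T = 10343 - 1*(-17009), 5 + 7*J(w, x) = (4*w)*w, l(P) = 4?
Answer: 27345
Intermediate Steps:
J(w, x) = -5/7 + 4*w²/7 (J(w, x) = -5/7 + ((4*w)*w)/7 = -5/7 + (4*w²)/7 = -5/7 + 4*w²/7)
T = 27352 (T = 10343 + 17009 = 27352)
T - (7*J(0*(5/(-1) + ((-5 + 4) + l(4))), -3) + 12) = 27352 - (7*(-5/7 + 4*(0*(5/(-1) + ((-5 + 4) + 4)))²/7) + 12) = 27352 - (7*(-5/7 + 4*(0*(5*(-1) + (-1 + 4)))²/7) + 12) = 27352 - (7*(-5/7 + 4*(0*(-5 + 3))²/7) + 12) = 27352 - (7*(-5/7 + 4*(0*(-2))²/7) + 12) = 27352 - (7*(-5/7 + (4/7)*0²) + 12) = 27352 - (7*(-5/7 + (4/7)*0) + 12) = 27352 - (7*(-5/7 + 0) + 12) = 27352 - (7*(-5/7) + 12) = 27352 - (-5 + 12) = 27352 - 1*7 = 27352 - 7 = 27345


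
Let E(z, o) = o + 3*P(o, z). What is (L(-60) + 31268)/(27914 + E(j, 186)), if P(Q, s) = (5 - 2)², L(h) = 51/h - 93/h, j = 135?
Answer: 312687/281270 ≈ 1.1117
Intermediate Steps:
L(h) = -42/h
P(Q, s) = 9 (P(Q, s) = 3² = 9)
E(z, o) = 27 + o (E(z, o) = o + 3*9 = o + 27 = 27 + o)
(L(-60) + 31268)/(27914 + E(j, 186)) = (-42/(-60) + 31268)/(27914 + (27 + 186)) = (-42*(-1/60) + 31268)/(27914 + 213) = (7/10 + 31268)/28127 = (312687/10)*(1/28127) = 312687/281270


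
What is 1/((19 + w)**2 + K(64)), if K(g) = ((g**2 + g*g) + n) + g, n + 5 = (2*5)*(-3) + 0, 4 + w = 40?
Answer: 1/11246 ≈ 8.8920e-5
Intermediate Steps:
w = 36 (w = -4 + 40 = 36)
n = -35 (n = -5 + ((2*5)*(-3) + 0) = -5 + (10*(-3) + 0) = -5 + (-30 + 0) = -5 - 30 = -35)
K(g) = -35 + g + 2*g**2 (K(g) = ((g**2 + g*g) - 35) + g = ((g**2 + g**2) - 35) + g = (2*g**2 - 35) + g = (-35 + 2*g**2) + g = -35 + g + 2*g**2)
1/((19 + w)**2 + K(64)) = 1/((19 + 36)**2 + (-35 + 64 + 2*64**2)) = 1/(55**2 + (-35 + 64 + 2*4096)) = 1/(3025 + (-35 + 64 + 8192)) = 1/(3025 + 8221) = 1/11246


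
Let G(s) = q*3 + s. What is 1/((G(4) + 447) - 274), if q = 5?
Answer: 1/192 ≈ 0.0052083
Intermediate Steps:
G(s) = 15 + s (G(s) = 5*3 + s = 15 + s)
1/((G(4) + 447) - 274) = 1/(((15 + 4) + 447) - 274) = 1/((19 + 447) - 274) = 1/(466 - 274) = 1/192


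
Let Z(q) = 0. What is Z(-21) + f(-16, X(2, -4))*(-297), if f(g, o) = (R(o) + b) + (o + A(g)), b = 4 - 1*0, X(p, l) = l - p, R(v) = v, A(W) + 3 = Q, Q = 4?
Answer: 2079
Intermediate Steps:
A(W) = 1 (A(W) = -3 + 4 = 1)
b = 4 (b = 4 + 0 = 4)
f(g, o) = 5 + 2*o (f(g, o) = (o + 4) + (o + 1) = (4 + o) + (1 + o) = 5 + 2*o)
Z(-21) + f(-16, X(2, -4))*(-297) = 0 + (5 + 2*(-4 - 1*2))*(-297) = 0 + (5 + 2*(-4 - 2))*(-297) = 0 + (5 + 2*(-6))*(-297) = 0 + (5 - 12)*(-297) = 0 - 7*(-297) = 0 + 2079 = 2079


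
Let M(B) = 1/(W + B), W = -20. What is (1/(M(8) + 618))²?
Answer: 144/54982225 ≈ 2.6190e-6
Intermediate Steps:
M(B) = 1/(-20 + B)
(1/(M(8) + 618))² = (1/(1/(-20 + 8) + 618))² = (1/(1/(-12) + 618))² = (1/(-1/12 + 618))² = (1/(7415/12))² = (12/7415)² = 144/54982225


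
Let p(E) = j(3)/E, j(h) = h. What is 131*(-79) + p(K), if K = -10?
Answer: -103493/10 ≈ -10349.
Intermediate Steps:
p(E) = 3/E
131*(-79) + p(K) = 131*(-79) + 3/(-10) = -10349 + 3*(-1/10) = -10349 - 3/10 = -103493/10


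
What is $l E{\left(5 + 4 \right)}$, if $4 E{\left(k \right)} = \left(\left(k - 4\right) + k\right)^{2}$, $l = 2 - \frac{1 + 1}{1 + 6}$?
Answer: $84$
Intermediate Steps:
$l = \frac{12}{7}$ ($l = 2 - \frac{2}{7} = \frac{12}{7} \approx 1.7143$)
$E{\left(k \right)} = \frac{\left(-4 + 2 k\right)^{2}}{4}$ ($E{\left(k \right)} = \frac{\left(\left(k - 4\right) + k\right)^{2}}{4} = \frac{\left(\left(-4 + k\right) + k\right)^{2}}{4} = \frac{\left(-4 + 2 k\right)^{2}}{4}$)
$l E{\left(5 + 4 \right)} = \frac{12 \left(-2 + \left(5 + 4\right)\right)^{2}}{7} = \frac{12 \left(-2 + 9\right)^{2}}{7} = \frac{12 \cdot 7^{2}}{7} = \frac{12}{7} \cdot 49 = 84$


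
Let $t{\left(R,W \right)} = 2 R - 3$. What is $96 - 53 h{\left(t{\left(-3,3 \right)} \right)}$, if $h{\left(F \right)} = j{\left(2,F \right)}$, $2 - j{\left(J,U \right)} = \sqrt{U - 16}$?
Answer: $-10 + 265 i \approx -10.0 + 265.0 i$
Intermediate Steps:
$t{\left(R,W \right)} = -3 + 2 R$
$j{\left(J,U \right)} = 2 - \sqrt{-16 + U}$ ($j{\left(J,U \right)} = 2 - \sqrt{U - 16} = 2 - \sqrt{-16 + U}$)
$h{\left(F \right)} = 2 - \sqrt{-16 + F}$
$96 - 53 h{\left(t{\left(-3,3 \right)} \right)} = 96 - 53 \left(2 - \sqrt{-16 + \left(-3 + 2 \left(-3\right)\right)}\right) = 96 - 53 \left(2 - \sqrt{-16 - 9}\right) = 96 - 53 \left(2 - \sqrt{-25}\right) = 96 - 53 \left(2 - 5 i\right) = 96 - \left(106 - 265 i\right) = -10 + 265 i$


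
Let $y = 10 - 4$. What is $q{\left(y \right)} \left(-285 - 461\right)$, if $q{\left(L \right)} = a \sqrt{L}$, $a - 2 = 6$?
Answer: $- 5968 \sqrt{6} \approx -14619.0$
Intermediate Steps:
$a = 8$ ($a = 2 + 6 = 8$)
$y = 6$ ($y = 10 - 4 = 6$)
$q{\left(L \right)} = 8 \sqrt{L}$
$q{\left(y \right)} \left(-285 - 461\right) = 8 \sqrt{6} \left(-285 - 461\right) = 8 \sqrt{6} \left(-746\right) = - 5968 \sqrt{6}$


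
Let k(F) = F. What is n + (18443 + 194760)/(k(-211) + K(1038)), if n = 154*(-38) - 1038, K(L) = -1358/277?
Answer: -471113681/59805 ≈ -7877.5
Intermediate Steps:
K(L) = -1358/277 (K(L) = -1358*1/277 = -1358/277)
n = -6890 (n = -5852 - 1038 = -6890)
n + (18443 + 194760)/(k(-211) + K(1038)) = -6890 + (18443 + 194760)/(-211 - 1358/277) = -6890 + 213203/(-59805/277) = -6890 + 213203*(-277/59805) = -6890 - 59057231/59805 = -471113681/59805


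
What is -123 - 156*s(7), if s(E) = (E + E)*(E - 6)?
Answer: -2307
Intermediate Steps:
s(E) = 2*E*(-6 + E) (s(E) = (2*E)*(-6 + E) = 2*E*(-6 + E))
-123 - 156*s(7) = -123 - 312*7*(-6 + 7) = -123 - 312*7 = -123 - 156*14 = -123 - 2184 = -2307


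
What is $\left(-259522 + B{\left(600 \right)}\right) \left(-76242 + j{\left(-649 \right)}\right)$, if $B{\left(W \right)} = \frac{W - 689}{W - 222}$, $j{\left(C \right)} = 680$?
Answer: $\frac{3706293620305}{189} \approx 1.961 \cdot 10^{10}$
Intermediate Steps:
$B{\left(W \right)} = \frac{-689 + W}{-222 + W}$
$\left(-259522 + B{\left(600 \right)}\right) \left(-76242 + j{\left(-649 \right)}\right) = \left(-259522 + \frac{-689 + 600}{-222 + 600}\right) \left(-76242 + 680\right) = \left(-259522 + \frac{1}{378} \left(-89\right)\right) \left(-75562\right) = \left(-259522 - \frac{89}{378}\right) \left(-75562\right) = \left(- \frac{98099405}{378}\right) \left(-75562\right) = \frac{3706293620305}{189}$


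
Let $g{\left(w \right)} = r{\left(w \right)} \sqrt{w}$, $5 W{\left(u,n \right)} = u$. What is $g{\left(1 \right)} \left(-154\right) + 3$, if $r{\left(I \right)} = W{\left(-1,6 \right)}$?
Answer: $\frac{169}{5} \approx 33.8$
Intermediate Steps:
$W{\left(u,n \right)} = \frac{u}{5}$
$r{\left(I \right)} = - \frac{1}{5}$ ($r{\left(I \right)} = \frac{1}{5} \left(-1\right) = - \frac{1}{5}$)
$g{\left(w \right)} = - \frac{\sqrt{w}}{5}$
$g{\left(1 \right)} \left(-154\right) + 3 = - \frac{\sqrt{1}}{5} \left(-154\right) + 3 = \left(- \frac{1}{5}\right) 1 \left(-154\right) + 3 = \left(- \frac{1}{5}\right) \left(-154\right) + 3 = \frac{154}{5} + 3 = \frac{169}{5}$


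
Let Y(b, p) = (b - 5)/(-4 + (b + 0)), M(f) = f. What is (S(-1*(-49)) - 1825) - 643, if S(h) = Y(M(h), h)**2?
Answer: -4995764/2025 ≈ -2467.0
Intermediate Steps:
Y(b, p) = (-5 + b)/(-4 + b)
S(h) = (-5 + h)**2/(-4 + h)**2 (S(h) = ((-5 + h)/(-4 + h))**2 = (-5 + h)**2/(-4 + h)**2)
(S(-1*(-49)) - 1825) - 643 = ((-5 - 1*(-49))**2/(-4 - 1*(-49))**2 - 1825) - 643 = ((-5 + 49)**2/(-4 + 49)**2 - 1825) - 643 = (44**2/45**2 - 1825) - 643 = (1936*(1/2025) - 1825) - 643 = (1936/2025 - 1825) - 643 = -3693689/2025 - 643 = -4995764/2025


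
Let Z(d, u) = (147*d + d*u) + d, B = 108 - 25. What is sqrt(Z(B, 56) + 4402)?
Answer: sqrt(21334) ≈ 146.06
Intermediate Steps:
B = 83
Z(d, u) = 148*d + d*u
sqrt(Z(B, 56) + 4402) = sqrt(83*(148 + 56) + 4402) = sqrt(83*204 + 4402) = sqrt(16932 + 4402) = sqrt(21334)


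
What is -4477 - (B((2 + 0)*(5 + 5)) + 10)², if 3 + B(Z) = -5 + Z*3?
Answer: -8321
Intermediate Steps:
B(Z) = -8 + 3*Z (B(Z) = -3 + (-5 + Z*3) = -3 + (-5 + 3*Z) = -8 + 3*Z)
-4477 - (B((2 + 0)*(5 + 5)) + 10)² = -4477 - ((-8 + 3*((2 + 0)*(5 + 5))) + 10)² = -4477 - ((-8 + 3*(2*10)) + 10)² = -4477 - ((-8 + 3*20) + 10)² = -4477 - ((-8 + 60) + 10)² = -4477 - (52 + 10)² = -4477 - 1*62² = -4477 - 1*3844 = -4477 - 3844 = -8321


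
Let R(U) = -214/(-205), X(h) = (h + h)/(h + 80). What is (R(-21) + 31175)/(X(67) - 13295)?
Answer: -939490083/400617355 ≈ -2.3451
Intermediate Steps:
X(h) = 2*h/(80 + h) (X(h) = (2*h)/(80 + h) = 2*h/(80 + h))
R(U) = 214/205 (R(U) = -214*(-1/205) = 214/205)
(R(-21) + 31175)/(X(67) - 13295) = (214/205 + 31175)/(2*67/(80 + 67) - 13295) = 6391089/(205*(2*67/147 - 13295)) = 6391089/(205*(2*67*(1/147) - 13295)) = 6391089/(205*(134/147 - 13295)) = 6391089/(205*(-1954231/147)) = (6391089/205)*(-147/1954231) = -939490083/400617355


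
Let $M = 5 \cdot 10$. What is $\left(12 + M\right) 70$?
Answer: $4340$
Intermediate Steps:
$M = 50$
$\left(12 + M\right) 70 = \left(12 + 50\right) 70 = 62 \cdot 70 = 4340$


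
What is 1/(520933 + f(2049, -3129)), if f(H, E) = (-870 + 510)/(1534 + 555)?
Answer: 2089/1088228677 ≈ 1.9196e-6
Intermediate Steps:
f(H, E) = -360/2089
1/(520933 + f(2049, -3129)) = 1/(520933 - 360/2089) = 1/(1088228677/2089) = 2089/1088228677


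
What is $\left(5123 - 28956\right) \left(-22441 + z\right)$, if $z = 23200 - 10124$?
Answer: $223196045$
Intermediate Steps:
$z = 13076$ ($z = 23200 - 10124 = 13076$)
$\left(5123 - 28956\right) \left(-22441 + z\right) = \left(5123 - 28956\right) \left(-22441 + 13076\right) = \left(-23833\right) \left(-9365\right) = 223196045$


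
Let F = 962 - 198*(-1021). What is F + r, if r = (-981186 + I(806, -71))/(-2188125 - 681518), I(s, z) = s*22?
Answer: 582882849614/2869643 ≈ 2.0312e+5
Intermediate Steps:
I(s, z) = 22*s
F = 203120 (F = 962 + 202158 = 203120)
r = 963454/2869643 (r = (-981186 + 22*806)/(-2188125 - 681518) = (-981186 + 17732)/(-2869643) = -963454*(-1/2869643) = 963454/2869643 ≈ 0.33574)
F + r = 203120 + 963454/2869643 = 582882849614/2869643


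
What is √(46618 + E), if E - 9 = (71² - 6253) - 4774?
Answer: √40641 ≈ 201.60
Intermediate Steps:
E = -5977 (E = 9 + ((71² - 6253) - 4774) = 9 + ((5041 - 6253) - 4774) = 9 + (-1212 - 4774) = 9 - 5986 = -5977)
√(46618 + E) = √(46618 - 5977) = √40641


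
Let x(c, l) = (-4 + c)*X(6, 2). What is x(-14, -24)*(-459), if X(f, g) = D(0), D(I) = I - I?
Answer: 0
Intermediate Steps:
D(I) = 0
X(f, g) = 0
x(c, l) = 0 (x(c, l) = (-4 + c)*0 = 0)
x(-14, -24)*(-459) = 0*(-459) = 0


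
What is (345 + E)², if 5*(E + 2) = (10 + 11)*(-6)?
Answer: 2524921/25 ≈ 1.0100e+5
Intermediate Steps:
E = -136/5 (E = -2 + ((10 + 11)*(-6))/5 = -2 + (21*(-6))/5 = -2 + (⅕)*(-126) = -2 - 126/5 = -136/5 ≈ -27.200)
(345 + E)² = (345 - 136/5)² = (1589/5)² = 2524921/25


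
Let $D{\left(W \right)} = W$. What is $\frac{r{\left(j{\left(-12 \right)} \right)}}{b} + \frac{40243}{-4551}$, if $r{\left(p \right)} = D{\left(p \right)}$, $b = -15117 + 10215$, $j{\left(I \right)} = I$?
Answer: $- \frac{32869429}{3718167} \approx -8.8402$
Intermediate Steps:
$b = -4902$
$r{\left(p \right)} = p$
$\frac{r{\left(j{\left(-12 \right)} \right)}}{b} + \frac{40243}{-4551} = - \frac{12}{-4902} + \frac{40243}{-4551} = \left(-12\right) \left(- \frac{1}{4902}\right) + 40243 \left(- \frac{1}{4551}\right) = \frac{2}{817} - \frac{40243}{4551} = - \frac{32869429}{3718167}$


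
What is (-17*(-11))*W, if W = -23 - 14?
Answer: -6919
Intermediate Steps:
W = -37
(-17*(-11))*W = -17*(-11)*(-37) = 187*(-37) = -6919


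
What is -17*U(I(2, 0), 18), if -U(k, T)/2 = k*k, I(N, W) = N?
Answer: 136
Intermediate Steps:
U(k, T) = -2*k² (U(k, T) = -2*k*k = -2*k²)
-17*U(I(2, 0), 18) = -(-34)*2² = -(-34)*4 = -17*(-8) = 136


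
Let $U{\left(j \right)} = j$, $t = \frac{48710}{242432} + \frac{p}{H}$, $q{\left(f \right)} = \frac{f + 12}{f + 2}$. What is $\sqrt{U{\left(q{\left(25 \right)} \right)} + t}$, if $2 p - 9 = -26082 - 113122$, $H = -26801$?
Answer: $\frac{\sqrt{55675853876512076754}}{3654798768} \approx 2.0416$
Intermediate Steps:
$p = - \frac{139195}{2}$ ($p = \frac{9}{2} + \frac{-26082 - 113122}{2} = \frac{9}{2} + \frac{1}{2} \left(-139204\right) = \frac{9}{2} - 69602 = - \frac{139195}{2} \approx -69598.0$)
$q{\left(f \right)} = \frac{12 + f}{2 + f}$
$t = \frac{9089068915}{3248710016}$ ($t = \frac{48710}{242432} - \frac{139195}{2 \left(-26801\right)} = 48710 \cdot \frac{1}{242432} - - \frac{139195}{53602} = \frac{24355}{121216} + \frac{139195}{53602} = \frac{9089068915}{3248710016} \approx 2.7977$)
$\sqrt{U{\left(q{\left(25 \right)} \right)} + t} = \sqrt{\frac{12 + 25}{2 + 25} + \frac{9089068915}{3248710016}} = \sqrt{\frac{1}{27} \cdot 37 + \frac{9089068915}{3248710016}} = \sqrt{\frac{37}{27} + \frac{9089068915}{3248710016}} = \sqrt{\frac{365607131297}{87715170432}} = \frac{\sqrt{55675853876512076754}}{3654798768}$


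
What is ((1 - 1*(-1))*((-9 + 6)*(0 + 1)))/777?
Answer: -2/259 ≈ -0.0077220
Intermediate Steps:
((1 - 1*(-1))*((-9 + 6)*(0 + 1)))/777 = ((1 + 1)*(-3*1))*(1/777) = (2*(-3))*(1/777) = -6*1/777 = -2/259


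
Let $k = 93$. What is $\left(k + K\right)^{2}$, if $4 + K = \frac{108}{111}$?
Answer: $\frac{11082241}{1369} \approx 8095.1$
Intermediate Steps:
$K = - \frac{112}{37}$ ($K = -4 + \frac{108}{111} = -4 + 108 \cdot \frac{1}{111} = -4 + \frac{36}{37} = - \frac{112}{37} \approx -3.027$)
$\left(k + K\right)^{2} = \left(93 - \frac{112}{37}\right)^{2} = \left(\frac{3329}{37}\right)^{2} = \frac{11082241}{1369}$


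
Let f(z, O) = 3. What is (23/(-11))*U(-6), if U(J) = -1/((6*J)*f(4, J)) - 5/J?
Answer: -2093/1188 ≈ -1.7618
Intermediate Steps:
U(J) = -91/(18*J) (U(J) = -1/((6*J)*3) - 5/J = -1/(18*J) - 5/J = -91/(18*J))
(23/(-11))*U(-6) = (23/(-11))*(-91/18/(-6)) = (-1/11*23)*(-91/18*(-⅙)) = -23/11*91/108 = -2093/1188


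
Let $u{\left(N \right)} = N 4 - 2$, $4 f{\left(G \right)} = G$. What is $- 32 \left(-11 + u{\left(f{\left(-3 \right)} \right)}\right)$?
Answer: $512$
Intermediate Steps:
$f{\left(G \right)} = \frac{G}{4}$
$u{\left(N \right)} = -2 + 4 N$ ($u{\left(N \right)} = 4 N - 2 = -2 + 4 N$)
$- 32 \left(-11 + u{\left(f{\left(-3 \right)} \right)}\right) = - 32 \left(-11 + \left(-2 + 4 \cdot \frac{1}{4} \left(-3\right)\right)\right) = - 32 \left(-11 + \left(-2 + 4 \left(- \frac{3}{4}\right)\right)\right) = - 32 \left(-11 - 5\right) = \left(-32\right) \left(-16\right) = 512$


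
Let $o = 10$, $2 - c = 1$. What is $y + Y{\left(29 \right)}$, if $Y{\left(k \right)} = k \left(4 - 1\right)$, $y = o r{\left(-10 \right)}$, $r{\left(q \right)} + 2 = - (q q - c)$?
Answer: $-923$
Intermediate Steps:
$c = 1$ ($c = 2 - 1 = 1$)
$r{\left(q \right)} = -1 - q^{2}$ ($r{\left(q \right)} = -2 - \left(q q - 1\right) = -2 - \left(q^{2} - 1\right) = -2 - \left(-1 + q^{2}\right) = -1 - q^{2}$)
$y = -1010$ ($y = 10 \left(-1 - \left(-10\right)^{2}\right) = 10 \left(-1 - 100\right) = 10 \left(-101\right) = -1010$)
$Y{\left(k \right)} = 3 k$ ($Y{\left(k \right)} = k 3 = 3 k$)
$y + Y{\left(29 \right)} = -1010 + 3 \cdot 29 = -1010 + 87 = -923$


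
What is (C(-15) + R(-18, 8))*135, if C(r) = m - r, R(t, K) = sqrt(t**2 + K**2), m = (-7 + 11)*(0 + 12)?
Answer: 8505 + 270*sqrt(97) ≈ 11164.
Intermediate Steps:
m = 48 (m = 4*12 = 48)
R(t, K) = sqrt(K**2 + t**2)
C(r) = 48 - r
(C(-15) + R(-18, 8))*135 = ((48 - 1*(-15)) + sqrt(8**2 + (-18)**2))*135 = ((48 + 15) + sqrt(64 + 324))*135 = (63 + sqrt(388))*135 = (63 + 2*sqrt(97))*135 = 8505 + 270*sqrt(97)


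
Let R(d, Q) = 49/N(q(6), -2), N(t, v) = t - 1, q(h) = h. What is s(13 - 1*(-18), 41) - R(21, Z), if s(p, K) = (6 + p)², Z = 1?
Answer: 6796/5 ≈ 1359.2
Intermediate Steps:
N(t, v) = -1 + t
R(d, Q) = 49/5 (R(d, Q) = 49/(-1 + 6) = 49/5)
s(13 - 1*(-18), 41) - R(21, Z) = (6 + (13 - 1*(-18)))² - 1*49/5 = (6 + (13 + 18))² - 49/5 = (6 + 31)² - 49/5 = 37² - 49/5 = 1369 - 49/5 = 6796/5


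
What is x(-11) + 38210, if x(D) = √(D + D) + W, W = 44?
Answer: 38254 + I*√22 ≈ 38254.0 + 4.6904*I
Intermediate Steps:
x(D) = 44 + √2*√D (x(D) = √(D + D) + 44 = √(2*D) + 44 = √2*√D + 44 = 44 + √2*√D)
x(-11) + 38210 = (44 + √2*√(-11)) + 38210 = (44 + √2*(I*√11)) + 38210 = (44 + I*√22) + 38210 = 38254 + I*√22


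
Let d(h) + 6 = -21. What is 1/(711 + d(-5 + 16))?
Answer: 1/684 ≈ 0.0014620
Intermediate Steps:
d(h) = -27 (d(h) = -6 - 21 = -27)
1/(711 + d(-5 + 16)) = 1/(711 - 27) = 1/684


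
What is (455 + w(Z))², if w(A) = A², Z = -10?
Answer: 308025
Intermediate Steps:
(455 + w(Z))² = (455 + (-10)²)² = (455 + 100)² = 555² = 308025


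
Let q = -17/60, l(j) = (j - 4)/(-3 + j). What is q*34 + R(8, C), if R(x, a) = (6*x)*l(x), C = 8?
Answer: 863/30 ≈ 28.767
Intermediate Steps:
l(j) = (-4 + j)/(-3 + j)
q = -17/60 (q = -17*1/60 = -17/60 ≈ -0.28333)
R(x, a) = 6*x*(-4 + x)/(-3 + x) (R(x, a) = (6*x)*((-4 + x)/(-3 + x)) = 6*x*(-4 + x)/(-3 + x))
q*34 + R(8, C) = -17/60*34 + 6*8*(-4 + 8)/(-3 + 8) = -289/30 + 6*8*4/5 = -289/30 + 6*8*(1/5)*4 = -289/30 + 192/5 = 863/30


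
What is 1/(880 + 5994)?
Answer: 1/6874 ≈ 0.00014548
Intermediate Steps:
1/(880 + 5994) = 1/6874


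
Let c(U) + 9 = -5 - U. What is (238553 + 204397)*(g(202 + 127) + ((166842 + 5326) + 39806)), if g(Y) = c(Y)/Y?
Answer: 4412990810550/47 ≈ 9.3893e+10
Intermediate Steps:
c(U) = -14 - U (c(U) = -9 + (-5 - U) = -14 - U)
g(Y) = (-14 - Y)/Y
(238553 + 204397)*(g(202 + 127) + ((166842 + 5326) + 39806)) = (238553 + 204397)*((-14 - (202 + 127))/(202 + 127) + ((166842 + 5326) + 39806)) = 442950*((-14 - 1*329)/329 + (172168 + 39806)) = 442950*((-14 - 329)/329 + 211974) = 442950*((1/329)*(-343) + 211974) = 442950*(-49/47 + 211974) = 442950*(9962729/47) = 4412990810550/47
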